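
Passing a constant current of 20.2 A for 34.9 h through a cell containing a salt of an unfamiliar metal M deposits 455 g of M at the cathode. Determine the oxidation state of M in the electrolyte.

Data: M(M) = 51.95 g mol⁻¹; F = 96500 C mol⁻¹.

+3

Q = I·t = 20.20 A × 125640 s = 2538000 C, so n(e⁻) = 2538000/96500 = 26.30 mol.
n(M) deposited = 455 / 51.95 = 8.758 mol.
Electrons per atom = n(e⁻)/n(M) = 26.30 / 8.758 = 3.00 ≈ 3, so the ion is M³⁺.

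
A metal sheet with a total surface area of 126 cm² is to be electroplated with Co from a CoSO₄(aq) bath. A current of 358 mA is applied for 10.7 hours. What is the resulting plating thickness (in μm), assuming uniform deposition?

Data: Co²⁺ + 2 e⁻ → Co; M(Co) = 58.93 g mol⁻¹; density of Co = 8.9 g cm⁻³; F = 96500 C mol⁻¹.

Q = I·t = 0.3580 × 38520 = 13790 C; n(e⁻) = 0.1429 mol.
n(Co) = n(e⁻)/2 = 0.07145 mol, so m = 0.07145 × 58.93 = 4.211 g.
Volume = m/ρ = 4.211 / 8.9 = 0.4731 cm³.
Thickness = V/A = 0.4731 / 126 = 0.00375 cm = 37.5 μm.

37.5 μm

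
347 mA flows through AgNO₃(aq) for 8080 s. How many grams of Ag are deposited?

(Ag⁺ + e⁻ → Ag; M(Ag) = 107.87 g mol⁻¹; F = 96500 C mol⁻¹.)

3.13 g

Q = I·t = 0.3470 A × 8080.0 s = 2804 C.
n(e⁻) = Q/F = 2804 / 96500 = 0.02905 mol.
Ag⁺ + e⁻ → Ag, so n(Ag) = n(e⁻)/1 = 0.02905 mol.
m = n·M = 0.02905 × 107.87 = 3.13 g.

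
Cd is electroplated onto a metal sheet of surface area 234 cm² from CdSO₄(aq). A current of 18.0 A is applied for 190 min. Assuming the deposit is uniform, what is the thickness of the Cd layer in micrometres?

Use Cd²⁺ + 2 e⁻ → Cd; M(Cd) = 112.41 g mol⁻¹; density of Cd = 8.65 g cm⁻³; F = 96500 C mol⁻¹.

Q = I·t = 18.00 × 11400 = 205200 C; n(e⁻) = 2.126 mol.
n(Cd) = n(e⁻)/2 = 1.063 mol, so m = 1.063 × 112.41 = 119.5 g.
Volume = m/ρ = 119.5 / 8.65 = 13.82 cm³.
Thickness = V/A = 13.82 / 234 = 0.0590 cm = 590 μm.

590 μm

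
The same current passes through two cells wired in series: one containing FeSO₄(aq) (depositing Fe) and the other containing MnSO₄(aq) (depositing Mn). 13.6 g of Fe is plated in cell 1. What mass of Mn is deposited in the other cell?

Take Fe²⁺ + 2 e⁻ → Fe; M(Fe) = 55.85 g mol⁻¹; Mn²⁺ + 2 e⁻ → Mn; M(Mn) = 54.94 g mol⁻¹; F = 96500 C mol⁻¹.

13.4 g

n(Fe) = 13.6 / 55.85 = 0.2435 mol.
Since Fe²⁺ + 2 e⁻ → Fe, n(e⁻) passed = 2 × 0.2435 = 0.4870 mol.
Cells in series carry the same charge, so the same 0.4870 mol of electrons passes through cell 2.
Mn²⁺ + 2 e⁻ → Mn, so n(Mn) = 0.4870 / 2 = 0.2435 mol.
m(Mn) = 0.2435 × 54.94 = 13.4 g.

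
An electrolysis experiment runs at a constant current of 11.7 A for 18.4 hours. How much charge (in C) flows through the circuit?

Q = I·t = 11.70 A × 66240 s = 7.75 × 10⁵ C.

7.75 × 10⁵ C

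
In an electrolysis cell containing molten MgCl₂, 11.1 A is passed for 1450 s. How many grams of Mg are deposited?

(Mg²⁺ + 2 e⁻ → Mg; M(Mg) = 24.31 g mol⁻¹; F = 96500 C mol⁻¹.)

2.03 g

Q = I·t = 11.10 A × 1450.0 s = 16100 C.
n(e⁻) = Q/F = 16100 / 96500 = 0.1668 mol.
Mg²⁺ + 2 e⁻ → Mg, so n(Mg) = n(e⁻)/2 = 0.08339 mol.
m = n·M = 0.08339 × 24.31 = 2.03 g.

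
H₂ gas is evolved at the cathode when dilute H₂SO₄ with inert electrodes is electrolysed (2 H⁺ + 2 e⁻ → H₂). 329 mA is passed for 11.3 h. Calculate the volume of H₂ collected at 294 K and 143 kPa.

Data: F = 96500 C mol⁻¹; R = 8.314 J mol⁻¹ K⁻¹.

1.19 L

Q = I·t = 0.3290 A × 40680 s = 13380 C.
n(e⁻) = Q/F = 13380 / 96500 = 0.1387 mol.
2 electrons are transferred per H₂ molecule, so n(H₂) = 0.1387 / 2 = 0.06935 mol.
V = nRT/P = (0.06935 × 8.314 × 294) / (143 × 10³ Pa) = 0.00119 m³ = 1.19 L.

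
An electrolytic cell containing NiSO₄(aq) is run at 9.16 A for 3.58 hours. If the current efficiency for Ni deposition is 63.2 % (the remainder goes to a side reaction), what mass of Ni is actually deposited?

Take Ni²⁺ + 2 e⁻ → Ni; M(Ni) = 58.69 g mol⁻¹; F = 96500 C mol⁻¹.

Q = I·t = 9.160 × 12888 = 118100 C.
n(e⁻) = 118100/96500 = 1.223 mol; theoretically n(Ni) = 1.223/2 = 0.6117 mol, m_theo = 35.90 g.
At 63.2 % efficiency, m_actual = 0.632 × 35.90 = 22.7 g.

22.7 g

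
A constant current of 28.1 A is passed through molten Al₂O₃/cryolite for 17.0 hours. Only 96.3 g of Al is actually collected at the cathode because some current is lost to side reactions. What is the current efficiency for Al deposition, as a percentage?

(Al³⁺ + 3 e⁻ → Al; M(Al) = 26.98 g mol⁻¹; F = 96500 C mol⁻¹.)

60.1 %

Q = I·t = 28.10 × 61200 = 1720000 C; n(e⁻) = 1720000/96500 = 17.82 mol.
Theoretical n(Al) = n(e⁻)/3 = 5.940 mol, i.e. m_theo = 5.940 × 26.98 = 160.3 g.
Efficiency = m_actual / m_theo = 96.3 / 160.3 = 60.1 %.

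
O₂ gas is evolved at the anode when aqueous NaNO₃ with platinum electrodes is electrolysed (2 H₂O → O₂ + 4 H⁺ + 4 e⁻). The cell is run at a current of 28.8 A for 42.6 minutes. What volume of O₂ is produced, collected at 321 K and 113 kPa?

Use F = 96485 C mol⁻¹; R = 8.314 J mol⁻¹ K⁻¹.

Q = I·t = 28.80 A × 2556.0 s = 73610 C.
n(e⁻) = Q/F = 73610 / 96485 = 0.7629 mol.
4 electrons are transferred per O₂ molecule, so n(O₂) = 0.7629 / 4 = 0.1907 mol.
V = nRT/P = (0.1907 × 8.314 × 321) / (113 × 10³ Pa) = 0.00450 m³ = 4.50 L.

4.50 L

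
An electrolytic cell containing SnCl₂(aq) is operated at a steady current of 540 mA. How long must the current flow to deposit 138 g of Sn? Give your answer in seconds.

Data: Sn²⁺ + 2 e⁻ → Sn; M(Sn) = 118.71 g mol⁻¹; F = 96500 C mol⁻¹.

n(Sn) = m/M = 138 / 118.71 = 1.162 mol.
Each Sn atom requires 2 electrons, so n(e⁻) = 2 × 1.162 = 2.325 mol.
Q = n(e⁻)·F = 2.325 × 96500 = 224400 C.
t = Q/I = 224400 / 0.5400 A = 415500 s.

4.15 × 10⁵ s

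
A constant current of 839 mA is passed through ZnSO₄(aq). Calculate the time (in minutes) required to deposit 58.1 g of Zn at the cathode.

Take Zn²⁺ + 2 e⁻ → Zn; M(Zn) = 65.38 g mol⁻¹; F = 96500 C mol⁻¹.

n(Zn) = m/M = 58.1 / 65.38 = 0.8887 mol.
Each Zn atom requires 2 electrons, so n(e⁻) = 2 × 0.8887 = 1.777 mol.
Q = n(e⁻)·F = 1.777 × 96500 = 171500 C.
t = Q/I = 171500 / 0.8390 A = 204400 s = 3410 min.

3410 min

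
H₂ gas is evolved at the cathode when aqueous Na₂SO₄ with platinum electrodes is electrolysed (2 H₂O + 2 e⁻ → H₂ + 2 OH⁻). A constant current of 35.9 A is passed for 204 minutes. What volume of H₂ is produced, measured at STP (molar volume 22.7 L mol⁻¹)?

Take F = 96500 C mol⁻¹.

51.7 L

Q = I·t = 35.90 A × 12240 s = 439400 C.
n(e⁻) = Q/F = 439400 / 96500 = 4.554 mol.
2 electrons are transferred per H₂ molecule, so n(H₂) = 4.554 / 2 = 2.277 mol.
V = n × V_m = 2.277 × 22.7 = 51.7 L.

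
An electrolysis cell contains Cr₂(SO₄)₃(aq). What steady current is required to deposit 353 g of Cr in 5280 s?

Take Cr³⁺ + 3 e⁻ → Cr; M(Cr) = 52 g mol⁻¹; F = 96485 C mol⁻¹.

n(Cr) = 353 / 52 = 6.788 mol.
n(e⁻) = 3 × 6.788 = 20.37 mol.
Q = n(e⁻)·F = 20.37 × 96485 = 1965000 C.
I = Q/t = 1965000 / 5280.0 s = 372 A.

372 A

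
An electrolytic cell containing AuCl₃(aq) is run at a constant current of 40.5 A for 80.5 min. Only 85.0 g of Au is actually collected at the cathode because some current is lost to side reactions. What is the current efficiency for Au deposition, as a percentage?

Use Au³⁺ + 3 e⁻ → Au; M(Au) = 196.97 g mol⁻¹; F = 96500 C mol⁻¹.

Q = I·t = 40.50 × 4830.0 = 195600 C; n(e⁻) = 195600/96500 = 2.027 mol.
Theoretical n(Au) = n(e⁻)/3 = 0.6757 mol, i.e. m_theo = 0.6757 × 196.97 = 133.1 g.
Efficiency = m_actual / m_theo = 85.0 / 133.1 = 63.9 %.

63.9 %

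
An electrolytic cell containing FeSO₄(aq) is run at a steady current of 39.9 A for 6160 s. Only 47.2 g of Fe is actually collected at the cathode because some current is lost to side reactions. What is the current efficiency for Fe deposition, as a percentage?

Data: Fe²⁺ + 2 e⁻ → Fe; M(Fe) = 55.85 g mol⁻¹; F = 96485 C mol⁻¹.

66.4 %

Q = I·t = 39.90 × 6160.0 = 245800 C; n(e⁻) = 245800/96485 = 2.547 mol.
Theoretical n(Fe) = n(e⁻)/2 = 1.274 mol, i.e. m_theo = 1.274 × 55.85 = 71.14 g.
Efficiency = m_actual / m_theo = 47.2 / 71.14 = 66.4 %.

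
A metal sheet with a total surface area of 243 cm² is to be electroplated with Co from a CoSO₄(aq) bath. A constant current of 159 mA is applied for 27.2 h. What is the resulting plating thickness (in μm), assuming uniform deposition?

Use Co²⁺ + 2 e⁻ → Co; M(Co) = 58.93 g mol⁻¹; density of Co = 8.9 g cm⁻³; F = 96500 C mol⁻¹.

Q = I·t = 0.1590 × 97920 = 15570 C; n(e⁻) = 0.1613 mol.
n(Co) = n(e⁻)/2 = 0.08067 mol, so m = 0.08067 × 58.93 = 4.754 g.
Volume = m/ρ = 4.754 / 8.9 = 0.5341 cm³.
Thickness = V/A = 0.5341 / 243 = 0.00220 cm = 22.0 μm.

22.0 μm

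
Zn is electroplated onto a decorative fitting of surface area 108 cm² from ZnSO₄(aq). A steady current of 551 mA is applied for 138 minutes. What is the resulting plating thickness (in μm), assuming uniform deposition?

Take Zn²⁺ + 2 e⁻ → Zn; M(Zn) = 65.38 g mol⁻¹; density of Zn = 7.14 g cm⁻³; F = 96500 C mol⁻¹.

20.0 μm

Q = I·t = 0.5510 × 8280.0 = 4562 C; n(e⁻) = 0.04728 mol.
n(Zn) = n(e⁻)/2 = 0.02364 mol, so m = 0.02364 × 65.38 = 1.546 g.
Volume = m/ρ = 1.546 / 7.14 = 0.2165 cm³.
Thickness = V/A = 0.2165 / 108 = 0.00200 cm = 20.0 μm.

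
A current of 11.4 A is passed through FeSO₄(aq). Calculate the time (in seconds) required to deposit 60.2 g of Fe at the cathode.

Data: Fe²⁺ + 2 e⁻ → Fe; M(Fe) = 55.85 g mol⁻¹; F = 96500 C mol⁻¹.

18200 s

n(Fe) = m/M = 60.2 / 55.85 = 1.078 mol.
Each Fe atom requires 2 electrons, so n(e⁻) = 2 × 1.078 = 2.156 mol.
Q = n(e⁻)·F = 2.156 × 96500 = 208000 C.
t = Q/I = 208000 / 11.40 A = 18250 s.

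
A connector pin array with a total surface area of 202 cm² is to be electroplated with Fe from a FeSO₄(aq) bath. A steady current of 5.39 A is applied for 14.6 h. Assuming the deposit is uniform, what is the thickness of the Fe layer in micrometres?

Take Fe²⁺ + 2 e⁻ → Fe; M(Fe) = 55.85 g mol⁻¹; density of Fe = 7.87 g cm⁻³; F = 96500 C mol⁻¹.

516 μm

Q = I·t = 5.390 × 52560 = 283300 C; n(e⁻) = 2.936 mol.
n(Fe) = n(e⁻)/2 = 1.468 mol, so m = 1.468 × 55.85 = 81.98 g.
Volume = m/ρ = 81.98 / 7.87 = 10.42 cm³.
Thickness = V/A = 10.42 / 202 = 0.0516 cm = 516 μm.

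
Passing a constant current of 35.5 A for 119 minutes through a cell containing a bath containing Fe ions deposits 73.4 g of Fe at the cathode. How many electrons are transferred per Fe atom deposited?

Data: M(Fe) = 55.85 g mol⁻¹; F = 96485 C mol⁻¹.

2

Q = I·t = 35.50 A × 7140.0 s = 253500 C, so n(e⁻) = 253500/96485 = 2.627 mol.
n(Fe) deposited = 73.4 / 55.85 = 1.314 mol.
Electrons per atom = n(e⁻)/n(Fe) = 2.627 / 1.314 = 2.00 ≈ 2, so the ion is Fe²⁺.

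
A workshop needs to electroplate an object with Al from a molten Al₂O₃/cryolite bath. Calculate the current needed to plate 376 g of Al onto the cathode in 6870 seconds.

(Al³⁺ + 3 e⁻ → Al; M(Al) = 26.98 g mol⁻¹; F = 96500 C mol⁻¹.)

n(Al) = 376 / 26.98 = 13.94 mol.
n(e⁻) = 3 × 13.94 = 41.81 mol.
Q = n(e⁻)·F = 41.81 × 96500 = 4035000 C.
I = Q/t = 4035000 / 6870.0 s = 587 A.

587 A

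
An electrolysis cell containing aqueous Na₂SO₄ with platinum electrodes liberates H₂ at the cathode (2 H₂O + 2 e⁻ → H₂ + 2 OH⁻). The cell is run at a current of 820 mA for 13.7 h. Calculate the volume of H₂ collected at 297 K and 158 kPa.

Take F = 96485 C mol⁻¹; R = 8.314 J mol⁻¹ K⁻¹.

Q = I·t = 0.8200 A × 49320 s = 40440 C.
n(e⁻) = Q/F = 40440 / 96485 = 0.4192 mol.
2 electrons are transferred per H₂ molecule, so n(H₂) = 0.4192 / 2 = 0.2096 mol.
V = nRT/P = (0.2096 × 8.314 × 297) / (158 × 10³ Pa) = 0.00328 m³ = 3.28 L.

3.28 L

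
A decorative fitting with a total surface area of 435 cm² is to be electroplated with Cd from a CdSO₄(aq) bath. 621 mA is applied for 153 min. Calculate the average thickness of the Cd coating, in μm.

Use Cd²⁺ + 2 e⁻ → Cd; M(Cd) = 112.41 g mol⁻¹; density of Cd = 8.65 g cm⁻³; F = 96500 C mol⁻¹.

8.82 μm

Q = I·t = 0.6210 × 9180.0 = 5701 C; n(e⁻) = 0.05908 mol.
n(Cd) = n(e⁻)/2 = 0.02954 mol, so m = 0.02954 × 112.41 = 3.320 g.
Volume = m/ρ = 3.320 / 8.65 = 0.3839 cm³.
Thickness = V/A = 0.3839 / 435 = 8.82 × 10⁻⁴ cm = 8.82 μm.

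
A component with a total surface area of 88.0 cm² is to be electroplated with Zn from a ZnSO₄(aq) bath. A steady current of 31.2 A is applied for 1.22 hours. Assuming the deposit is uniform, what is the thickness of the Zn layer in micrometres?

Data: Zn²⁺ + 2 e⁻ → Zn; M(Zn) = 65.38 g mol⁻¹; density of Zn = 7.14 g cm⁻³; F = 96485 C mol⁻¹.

739 μm

Q = I·t = 31.20 × 4392.0 = 137000 C; n(e⁻) = 1.420 mol.
n(Zn) = n(e⁻)/2 = 0.7101 mol, so m = 0.7101 × 65.38 = 46.43 g.
Volume = m/ρ = 46.43 / 7.14 = 6.502 cm³.
Thickness = V/A = 6.502 / 88.0 = 0.0739 cm = 739 μm.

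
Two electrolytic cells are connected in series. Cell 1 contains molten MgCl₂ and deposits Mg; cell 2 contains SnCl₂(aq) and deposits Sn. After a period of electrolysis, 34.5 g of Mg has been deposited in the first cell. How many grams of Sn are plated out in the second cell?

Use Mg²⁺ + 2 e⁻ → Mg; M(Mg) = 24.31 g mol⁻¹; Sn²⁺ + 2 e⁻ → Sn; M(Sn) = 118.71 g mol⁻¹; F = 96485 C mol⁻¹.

n(Mg) = 34.5 / 24.31 = 1.419 mol.
Since Mg²⁺ + 2 e⁻ → Mg, n(e⁻) passed = 2 × 1.419 = 2.838 mol.
Cells in series carry the same charge, so the same 2.838 mol of electrons passes through cell 2.
Sn²⁺ + 2 e⁻ → Sn, so n(Sn) = 2.838 / 2 = 1.419 mol.
m(Sn) = 1.419 × 118.71 = 168 g.

168 g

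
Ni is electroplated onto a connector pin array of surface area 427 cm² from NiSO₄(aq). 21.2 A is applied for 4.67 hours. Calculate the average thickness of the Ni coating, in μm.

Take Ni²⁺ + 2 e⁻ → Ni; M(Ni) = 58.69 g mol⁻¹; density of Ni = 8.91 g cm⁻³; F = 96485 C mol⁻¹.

Q = I·t = 21.20 × 16812 = 356400 C; n(e⁻) = 3.694 mol.
n(Ni) = n(e⁻)/2 = 1.847 mol, so m = 1.847 × 58.69 = 108.4 g.
Volume = m/ρ = 108.4 / 8.91 = 12.17 cm³.
Thickness = V/A = 12.17 / 427 = 0.0285 cm = 285 μm.

285 μm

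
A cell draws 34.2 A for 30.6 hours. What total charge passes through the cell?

3.77 × 10⁶ C

Q = I·t = 34.20 A × 110160 s = 3.77 × 10⁶ C.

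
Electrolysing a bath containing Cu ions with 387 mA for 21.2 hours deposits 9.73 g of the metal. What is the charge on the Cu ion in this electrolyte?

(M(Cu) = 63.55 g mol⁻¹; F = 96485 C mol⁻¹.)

+2

Q = I·t = 0.3870 A × 76320 s = 29540 C, so n(e⁻) = 29540/96485 = 0.3061 mol.
n(Cu) deposited = 9.73 / 63.55 = 0.1531 mol.
Electrons per atom = n(e⁻)/n(Cu) = 0.3061 / 0.1531 = 2.00 ≈ 2, so the ion is Cu²⁺.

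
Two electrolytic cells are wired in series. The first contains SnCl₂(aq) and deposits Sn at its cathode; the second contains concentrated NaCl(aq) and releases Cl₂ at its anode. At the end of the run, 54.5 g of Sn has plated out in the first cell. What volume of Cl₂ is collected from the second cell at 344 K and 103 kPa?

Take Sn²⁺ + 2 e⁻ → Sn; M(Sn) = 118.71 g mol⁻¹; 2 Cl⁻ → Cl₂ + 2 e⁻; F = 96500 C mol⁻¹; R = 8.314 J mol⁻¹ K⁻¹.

12.7 L

n(Sn) = 54.5 / 118.71 = 0.4591 mol, so n(e⁻) = 2 × 0.4591 = 0.9182 mol.
The cells are in series, so the same 0.9182 mol of electrons passes through the second cell.
2 Cl⁻ → Cl₂ + 2 e⁻ — 2 mol e⁻ per mol Cl₂, so n(Cl₂) = 0.9182/2 = 0.4591 mol.
V = nRT/P = (0.4591 × 8.314 × 344) / (103 × 10³) = 0.0127 m³ = 12.7 L.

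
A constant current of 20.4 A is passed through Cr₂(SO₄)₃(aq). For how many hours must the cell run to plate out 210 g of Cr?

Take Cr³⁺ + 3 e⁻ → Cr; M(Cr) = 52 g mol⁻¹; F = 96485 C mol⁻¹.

15.9 h

n(Cr) = m/M = 210 / 52 = 4.038 mol.
Each Cr atom requires 3 electrons, so n(e⁻) = 3 × 4.038 = 12.12 mol.
Q = n(e⁻)·F = 12.12 × 96485 = 1169000 C.
t = Q/I = 1169000 / 20.40 A = 57300 s = 15.9 h.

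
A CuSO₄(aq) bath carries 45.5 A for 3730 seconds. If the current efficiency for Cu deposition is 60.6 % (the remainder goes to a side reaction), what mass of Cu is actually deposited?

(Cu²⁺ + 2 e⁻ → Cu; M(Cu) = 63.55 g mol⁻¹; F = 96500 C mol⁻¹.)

33.9 g

Q = I·t = 45.50 × 3730.0 = 169700 C.
n(e⁻) = 169700/96500 = 1.759 mol; theoretically n(Cu) = 1.759/2 = 0.8794 mol, m_theo = 55.88 g.
At 60.6 % efficiency, m_actual = 0.606 × 55.88 = 33.9 g.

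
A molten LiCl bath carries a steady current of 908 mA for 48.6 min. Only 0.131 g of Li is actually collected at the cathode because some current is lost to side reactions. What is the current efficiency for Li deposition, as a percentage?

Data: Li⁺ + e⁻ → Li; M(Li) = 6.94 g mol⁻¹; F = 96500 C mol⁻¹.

Q = I·t = 0.9080 × 2916.0 = 2648 C; n(e⁻) = 2648/96500 = 0.02744 mol.
Theoretical n(Li) = n(e⁻)/1 = 0.02744 mol, i.e. m_theo = 0.02744 × 6.94 = 0.1904 g.
Efficiency = m_actual / m_theo = 0.131 / 0.1904 = 68.8 %.

68.8 %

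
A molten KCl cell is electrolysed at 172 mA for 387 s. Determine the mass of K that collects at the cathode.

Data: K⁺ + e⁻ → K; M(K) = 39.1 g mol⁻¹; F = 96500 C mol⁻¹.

0.0270 g

Q = I·t = 0.1720 A × 387.00 s = 66.56 C.
n(e⁻) = Q/F = 66.56 / 96500 = 0.0006898 mol.
K⁺ + e⁻ → K, so n(K) = n(e⁻)/1 = 0.0006898 mol.
m = n·M = 0.0006898 × 39.1 = 0.0270 g.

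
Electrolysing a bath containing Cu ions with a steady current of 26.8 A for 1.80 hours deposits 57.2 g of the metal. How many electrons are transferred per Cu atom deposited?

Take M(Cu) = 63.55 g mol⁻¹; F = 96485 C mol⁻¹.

2

Q = I·t = 26.80 A × 6480.0 s = 173700 C, so n(e⁻) = 173700/96485 = 1.800 mol.
n(Cu) deposited = 57.2 / 63.55 = 0.9001 mol.
Electrons per atom = n(e⁻)/n(Cu) = 1.800 / 0.9001 = 2.00 ≈ 2, so the ion is Cu²⁺.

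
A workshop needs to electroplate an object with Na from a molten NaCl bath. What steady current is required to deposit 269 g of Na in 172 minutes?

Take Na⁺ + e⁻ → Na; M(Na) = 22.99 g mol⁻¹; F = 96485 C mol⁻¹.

n(Na) = 269 / 22.99 = 11.70 mol.
n(e⁻) = 1 × 11.70 = 11.70 mol.
Q = n(e⁻)·F = 11.70 × 96485 = 1129000 C.
I = Q/t = 1129000 / 10320 s = 109 A.

109 A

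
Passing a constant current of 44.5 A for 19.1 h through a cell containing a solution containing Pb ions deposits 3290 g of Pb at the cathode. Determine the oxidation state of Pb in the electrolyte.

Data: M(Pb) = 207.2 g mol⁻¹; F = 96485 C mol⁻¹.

Q = I·t = 44.50 A × 68760 s = 3060000 C, so n(e⁻) = 3060000/96485 = 31.71 mol.
n(Pb) deposited = 3290 / 207.2 = 15.88 mol.
Electrons per atom = n(e⁻)/n(Pb) = 31.71 / 15.88 = 2.00 ≈ 2, so the ion is Pb²⁺.

+2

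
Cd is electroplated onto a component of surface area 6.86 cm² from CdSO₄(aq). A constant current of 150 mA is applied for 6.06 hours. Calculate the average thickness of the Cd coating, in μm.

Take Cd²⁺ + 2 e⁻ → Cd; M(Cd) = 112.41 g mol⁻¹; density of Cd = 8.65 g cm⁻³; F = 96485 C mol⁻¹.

321 μm

Q = I·t = 0.1500 × 21816 = 3272 C; n(e⁻) = 0.03392 mol.
n(Cd) = n(e⁻)/2 = 0.01696 mol, so m = 0.01696 × 112.41 = 1.906 g.
Volume = m/ρ = 1.906 / 8.65 = 0.2204 cm³.
Thickness = V/A = 0.2204 / 6.86 = 0.0321 cm = 321 μm.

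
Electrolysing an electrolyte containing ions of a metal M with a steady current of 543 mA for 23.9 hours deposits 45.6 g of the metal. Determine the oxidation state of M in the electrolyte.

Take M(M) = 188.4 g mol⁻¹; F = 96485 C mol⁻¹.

Q = I·t = 0.5430 A × 86040 s = 46720 C, so n(e⁻) = 46720/96485 = 0.4842 mol.
n(M) deposited = 45.6 / 188.4 = 0.2420 mol.
Electrons per atom = n(e⁻)/n(M) = 0.4842 / 0.2420 = 2.00 ≈ 2, so the ion is M²⁺.

+2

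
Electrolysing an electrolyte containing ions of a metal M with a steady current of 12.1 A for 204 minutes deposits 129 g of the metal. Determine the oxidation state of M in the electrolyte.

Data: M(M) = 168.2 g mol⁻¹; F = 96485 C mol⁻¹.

+2

Q = I·t = 12.10 A × 12240 s = 148100 C, so n(e⁻) = 148100/96485 = 1.535 mol.
n(M) deposited = 129 / 168.2 = 0.7669 mol.
Electrons per atom = n(e⁻)/n(M) = 1.535 / 0.7669 = 2.00 ≈ 2, so the ion is M²⁺.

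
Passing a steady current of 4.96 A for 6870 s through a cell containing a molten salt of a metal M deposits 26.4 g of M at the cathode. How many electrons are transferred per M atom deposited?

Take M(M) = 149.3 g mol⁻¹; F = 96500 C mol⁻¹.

Q = I·t = 4.960 A × 6870.0 s = 34080 C, so n(e⁻) = 34080/96500 = 0.3531 mol.
n(M) deposited = 26.4 / 149.3 = 0.1768 mol.
Electrons per atom = n(e⁻)/n(M) = 0.3531 / 0.1768 = 2.00 ≈ 2, so the ion is M²⁺.

2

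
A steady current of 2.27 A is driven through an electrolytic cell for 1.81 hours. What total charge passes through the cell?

14800 C

Q = I·t = 2.270 A × 6516.0 s = 14800 C.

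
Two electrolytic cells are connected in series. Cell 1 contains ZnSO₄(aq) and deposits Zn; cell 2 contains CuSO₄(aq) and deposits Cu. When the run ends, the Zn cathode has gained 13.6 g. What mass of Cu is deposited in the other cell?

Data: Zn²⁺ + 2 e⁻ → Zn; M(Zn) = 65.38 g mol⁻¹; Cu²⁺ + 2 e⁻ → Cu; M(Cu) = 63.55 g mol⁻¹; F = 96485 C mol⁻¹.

13.2 g

n(Zn) = 13.6 / 65.38 = 0.2080 mol.
Since Zn²⁺ + 2 e⁻ → Zn, n(e⁻) passed = 2 × 0.2080 = 0.4160 mol.
Cells in series carry the same charge, so the same 0.4160 mol of electrons passes through cell 2.
Cu²⁺ + 2 e⁻ → Cu, so n(Cu) = 0.4160 / 2 = 0.2080 mol.
m(Cu) = 0.2080 × 63.55 = 13.2 g.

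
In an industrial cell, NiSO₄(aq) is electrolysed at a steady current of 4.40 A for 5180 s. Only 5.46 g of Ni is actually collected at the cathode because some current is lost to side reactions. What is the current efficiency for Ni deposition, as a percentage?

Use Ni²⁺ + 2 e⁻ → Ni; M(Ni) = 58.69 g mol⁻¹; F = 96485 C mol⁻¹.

Q = I·t = 4.400 × 5180.0 = 22790 C; n(e⁻) = 22790/96485 = 0.2362 mol.
Theoretical n(Ni) = n(e⁻)/2 = 0.1181 mol, i.e. m_theo = 0.1181 × 58.69 = 6.932 g.
Efficiency = m_actual / m_theo = 5.46 / 6.932 = 78.8 %.

78.8 %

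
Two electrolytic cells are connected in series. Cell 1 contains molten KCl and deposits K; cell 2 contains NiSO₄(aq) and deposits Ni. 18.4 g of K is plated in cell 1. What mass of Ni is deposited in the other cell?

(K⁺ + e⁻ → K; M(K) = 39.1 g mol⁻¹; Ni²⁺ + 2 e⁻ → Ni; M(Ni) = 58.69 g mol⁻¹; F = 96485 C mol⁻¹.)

13.8 g

n(K) = 18.4 / 39.1 = 0.4706 mol.
Since K⁺ + e⁻ → K, n(e⁻) passed = 1 × 0.4706 = 0.4706 mol.
Cells in series carry the same charge, so the same 0.4706 mol of electrons passes through cell 2.
Ni²⁺ + 2 e⁻ → Ni, so n(Ni) = 0.4706 / 2 = 0.2353 mol.
m(Ni) = 0.2353 × 58.69 = 13.8 g.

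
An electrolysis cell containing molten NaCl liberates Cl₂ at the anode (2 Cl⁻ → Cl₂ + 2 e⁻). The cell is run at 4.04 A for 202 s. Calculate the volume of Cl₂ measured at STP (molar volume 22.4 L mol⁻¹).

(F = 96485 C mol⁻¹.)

Q = I·t = 4.040 A × 202.00 s = 816.1 C.
n(e⁻) = Q/F = 816.1 / 96485 = 0.008458 mol.
2 electrons are transferred per Cl₂ molecule, so n(Cl₂) = 0.008458 / 2 = 0.004229 mol.
V = n × V_m = 0.004229 × 22.4 = 0.0947 L.

0.0947 L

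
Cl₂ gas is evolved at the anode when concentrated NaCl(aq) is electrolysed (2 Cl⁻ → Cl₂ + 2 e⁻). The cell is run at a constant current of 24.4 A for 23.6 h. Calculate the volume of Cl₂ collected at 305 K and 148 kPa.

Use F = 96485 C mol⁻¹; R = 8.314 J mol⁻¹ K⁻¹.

Q = I·t = 24.40 A × 84960 s = 2073000 C.
n(e⁻) = Q/F = 2073000 / 96485 = 21.49 mol.
2 electrons are transferred per Cl₂ molecule, so n(Cl₂) = 21.49 / 2 = 10.74 mol.
V = nRT/P = (10.74 × 8.314 × 305) / (148 × 10³ Pa) = 0.184 m³ = 184 L.

184 L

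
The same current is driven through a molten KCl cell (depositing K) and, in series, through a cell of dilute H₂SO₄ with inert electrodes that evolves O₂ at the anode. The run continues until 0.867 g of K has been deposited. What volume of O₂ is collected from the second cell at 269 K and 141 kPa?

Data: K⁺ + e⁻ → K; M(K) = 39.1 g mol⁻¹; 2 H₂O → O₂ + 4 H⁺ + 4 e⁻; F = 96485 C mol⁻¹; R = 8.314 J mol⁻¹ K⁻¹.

n(K) = 0.867 / 39.1 = 0.02217 mol, so n(e⁻) = 1 × 0.02217 = 0.02217 mol.
The cells are in series, so the same 0.02217 mol of electrons passes through the second cell.
2 H₂O → O₂ + 4 H⁺ + 4 e⁻ — 4 mol e⁻ per mol O₂, so n(O₂) = 0.02217/4 = 0.005543 mol.
V = nRT/P = (0.005543 × 8.314 × 269) / (141 × 10³) = 8.79 × 10⁻⁵ m³ = 0.0879 L.

0.0879 L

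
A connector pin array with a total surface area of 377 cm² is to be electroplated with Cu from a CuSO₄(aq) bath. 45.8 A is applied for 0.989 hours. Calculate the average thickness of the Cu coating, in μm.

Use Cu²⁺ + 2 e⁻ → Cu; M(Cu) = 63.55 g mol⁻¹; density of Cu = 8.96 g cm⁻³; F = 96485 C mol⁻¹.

Q = I·t = 45.80 × 3560.4 = 163100 C; n(e⁻) = 1.690 mol.
n(Cu) = n(e⁻)/2 = 0.8450 mol, so m = 0.8450 × 63.55 = 53.70 g.
Volume = m/ρ = 53.70 / 8.96 = 5.994 cm³.
Thickness = V/A = 5.994 / 377 = 0.0159 cm = 159 μm.

159 μm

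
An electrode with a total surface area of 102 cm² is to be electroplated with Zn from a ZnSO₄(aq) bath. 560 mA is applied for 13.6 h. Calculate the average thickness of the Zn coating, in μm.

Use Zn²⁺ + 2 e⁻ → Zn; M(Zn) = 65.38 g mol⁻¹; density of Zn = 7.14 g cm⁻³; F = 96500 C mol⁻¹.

128 μm

Q = I·t = 0.5600 × 48960 = 27420 C; n(e⁻) = 0.2841 mol.
n(Zn) = n(e⁻)/2 = 0.1421 mol, so m = 0.1421 × 65.38 = 9.288 g.
Volume = m/ρ = 9.288 / 7.14 = 1.301 cm³.
Thickness = V/A = 1.301 / 102 = 0.0128 cm = 128 μm.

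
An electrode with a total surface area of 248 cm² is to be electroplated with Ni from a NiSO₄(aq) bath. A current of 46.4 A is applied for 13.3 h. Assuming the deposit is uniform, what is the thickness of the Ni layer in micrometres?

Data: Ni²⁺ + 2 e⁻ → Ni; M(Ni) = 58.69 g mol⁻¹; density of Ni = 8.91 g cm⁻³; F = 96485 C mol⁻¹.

Q = I·t = 46.40 × 47880 = 2222000 C; n(e⁻) = 23.03 mol.
n(Ni) = n(e⁻)/2 = 11.51 mol, so m = 11.51 × 58.69 = 675.7 g.
Volume = m/ρ = 675.7 / 8.91 = 75.83 cm³.
Thickness = V/A = 75.83 / 248 = 0.306 cm = 3060 μm.

3060 μm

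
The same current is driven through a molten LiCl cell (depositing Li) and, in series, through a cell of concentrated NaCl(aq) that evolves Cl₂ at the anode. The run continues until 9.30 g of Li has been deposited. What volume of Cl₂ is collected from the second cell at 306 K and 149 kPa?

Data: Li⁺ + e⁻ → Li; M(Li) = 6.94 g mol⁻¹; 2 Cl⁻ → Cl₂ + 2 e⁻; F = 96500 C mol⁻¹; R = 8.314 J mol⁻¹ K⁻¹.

11.4 L

n(Li) = 9.30 / 6.94 = 1.340 mol, so n(e⁻) = 1 × 1.340 = 1.340 mol.
The cells are in series, so the same 1.340 mol of electrons passes through the second cell.
2 Cl⁻ → Cl₂ + 2 e⁻ — 2 mol e⁻ per mol Cl₂, so n(Cl₂) = 1.340/2 = 0.6700 mol.
V = nRT/P = (0.6700 × 8.314 × 306) / (149 × 10³) = 0.0114 m³ = 11.4 L.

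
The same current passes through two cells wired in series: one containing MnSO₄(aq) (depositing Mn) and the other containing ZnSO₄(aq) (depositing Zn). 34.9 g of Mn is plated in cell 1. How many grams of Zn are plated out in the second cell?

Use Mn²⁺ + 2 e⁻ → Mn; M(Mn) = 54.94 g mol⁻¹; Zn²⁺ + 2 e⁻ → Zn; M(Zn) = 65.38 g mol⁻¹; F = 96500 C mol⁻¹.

n(Mn) = 34.9 / 54.94 = 0.6352 mol.
Since Mn²⁺ + 2 e⁻ → Mn, n(e⁻) passed = 2 × 0.6352 = 1.270 mol.
Cells in series carry the same charge, so the same 1.270 mol of electrons passes through cell 2.
Zn²⁺ + 2 e⁻ → Zn, so n(Zn) = 1.270 / 2 = 0.6352 mol.
m(Zn) = 0.6352 × 65.38 = 41.5 g.

41.5 g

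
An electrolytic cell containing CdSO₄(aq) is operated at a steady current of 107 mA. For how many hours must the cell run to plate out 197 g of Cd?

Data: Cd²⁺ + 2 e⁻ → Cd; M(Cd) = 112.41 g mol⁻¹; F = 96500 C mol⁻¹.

n(Cd) = m/M = 197 / 112.41 = 1.753 mol.
Each Cd atom requires 2 electrons, so n(e⁻) = 2 × 1.753 = 3.505 mol.
Q = n(e⁻)·F = 3.505 × 96500 = 338200 C.
t = Q/I = 338200 / 0.1070 A = 3161000 s = 878 h.

878 h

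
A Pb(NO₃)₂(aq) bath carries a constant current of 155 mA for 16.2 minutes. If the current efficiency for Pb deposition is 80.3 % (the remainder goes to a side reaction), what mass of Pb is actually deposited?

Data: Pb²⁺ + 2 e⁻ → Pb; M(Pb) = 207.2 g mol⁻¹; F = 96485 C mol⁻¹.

Q = I·t = 0.1550 × 972.00 = 150.7 C.
n(e⁻) = 150.7/96485 = 0.001561 mol; theoretically n(Pb) = 0.001561/2 = 0.0007807 mol, m_theo = 0.1618 g.
At 80.3 % efficiency, m_actual = 0.803 × 0.1618 = 0.130 g.

0.130 g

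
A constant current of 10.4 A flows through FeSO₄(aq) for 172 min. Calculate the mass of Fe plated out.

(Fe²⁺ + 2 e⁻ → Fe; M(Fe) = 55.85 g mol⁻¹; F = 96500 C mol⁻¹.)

Q = I·t = 10.40 A × 10320 s = 107300 C.
n(e⁻) = Q/F = 107300 / 96500 = 1.112 mol.
Fe²⁺ + 2 e⁻ → Fe, so n(Fe) = n(e⁻)/2 = 0.5561 mol.
m = n·M = 0.5561 × 55.85 = 31.1 g.

31.1 g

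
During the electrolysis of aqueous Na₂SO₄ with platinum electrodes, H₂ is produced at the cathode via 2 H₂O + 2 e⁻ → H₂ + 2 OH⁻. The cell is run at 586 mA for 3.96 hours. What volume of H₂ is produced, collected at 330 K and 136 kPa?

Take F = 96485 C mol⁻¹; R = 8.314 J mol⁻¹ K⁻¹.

0.873 L

Q = I·t = 0.5860 A × 14256 s = 8354 C.
n(e⁻) = Q/F = 8354 / 96485 = 0.08658 mol.
2 electrons are transferred per H₂ molecule, so n(H₂) = 0.08658 / 2 = 0.04329 mol.
V = nRT/P = (0.04329 × 8.314 × 330) / (136 × 10³ Pa) = 8.73 × 10⁻⁴ m³ = 0.873 L.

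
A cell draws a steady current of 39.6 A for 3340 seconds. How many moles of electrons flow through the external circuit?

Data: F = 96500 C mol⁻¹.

1.37 mol

Q = I·t = 39.60 A × 3340.0 s = 132300 C.
n(e⁻) = Q/F = 132300 / 96500 = 1.37 mol.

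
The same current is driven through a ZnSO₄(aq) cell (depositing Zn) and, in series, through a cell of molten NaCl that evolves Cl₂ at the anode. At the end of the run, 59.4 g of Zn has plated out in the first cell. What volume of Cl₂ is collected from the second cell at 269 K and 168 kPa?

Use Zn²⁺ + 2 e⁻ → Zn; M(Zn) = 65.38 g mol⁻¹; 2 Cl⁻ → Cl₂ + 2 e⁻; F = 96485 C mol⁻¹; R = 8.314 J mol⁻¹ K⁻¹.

12.1 L

n(Zn) = 59.4 / 65.38 = 0.9085 mol, so n(e⁻) = 2 × 0.9085 = 1.817 mol.
The cells are in series, so the same 1.817 mol of electrons passes through the second cell.
2 Cl⁻ → Cl₂ + 2 e⁻ — 2 mol e⁻ per mol Cl₂, so n(Cl₂) = 1.817/2 = 0.9085 mol.
V = nRT/P = (0.9085 × 8.314 × 269) / (168 × 10³) = 0.0121 m³ = 12.1 L.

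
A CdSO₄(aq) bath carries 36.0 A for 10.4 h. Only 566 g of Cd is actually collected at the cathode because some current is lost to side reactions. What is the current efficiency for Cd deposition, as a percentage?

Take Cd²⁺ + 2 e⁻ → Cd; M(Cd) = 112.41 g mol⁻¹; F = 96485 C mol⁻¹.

72.1 %

Q = I·t = 36.00 × 37440 = 1348000 C; n(e⁻) = 1348000/96485 = 13.97 mol.
Theoretical n(Cd) = n(e⁻)/2 = 6.985 mol, i.e. m_theo = 6.985 × 112.41 = 785.2 g.
Efficiency = m_actual / m_theo = 566 / 785.2 = 72.1 %.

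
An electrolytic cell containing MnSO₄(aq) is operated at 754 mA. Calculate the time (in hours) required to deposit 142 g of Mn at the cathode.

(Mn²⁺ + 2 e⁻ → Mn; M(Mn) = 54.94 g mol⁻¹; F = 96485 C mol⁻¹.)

184 h

n(Mn) = m/M = 142 / 54.94 = 2.585 mol.
Each Mn atom requires 2 electrons, so n(e⁻) = 2 × 2.585 = 5.169 mol.
Q = n(e⁻)·F = 5.169 × 96485 = 498800 C.
t = Q/I = 498800 / 0.7540 A = 661500 s = 184 h.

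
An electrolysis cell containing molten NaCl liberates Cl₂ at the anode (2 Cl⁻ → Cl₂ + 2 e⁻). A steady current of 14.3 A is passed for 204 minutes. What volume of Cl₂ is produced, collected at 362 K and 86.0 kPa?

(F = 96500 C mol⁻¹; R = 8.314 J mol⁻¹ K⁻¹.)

31.7 L

Q = I·t = 14.30 A × 12240 s = 175000 C.
n(e⁻) = Q/F = 175000 / 96500 = 1.814 mol.
2 electrons are transferred per Cl₂ molecule, so n(Cl₂) = 1.814 / 2 = 0.9069 mol.
V = nRT/P = (0.9069 × 8.314 × 362) / (86.0 × 10³ Pa) = 0.0317 m³ = 31.7 L.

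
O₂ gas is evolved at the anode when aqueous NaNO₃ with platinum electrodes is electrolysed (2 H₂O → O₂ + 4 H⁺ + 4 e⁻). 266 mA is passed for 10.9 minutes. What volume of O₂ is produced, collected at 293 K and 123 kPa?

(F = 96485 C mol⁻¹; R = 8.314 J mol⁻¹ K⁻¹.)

0.00893 L

Q = I·t = 0.2660 A × 654.00 s = 174.0 C.
n(e⁻) = Q/F = 174.0 / 96485 = 0.001803 mol.
4 electrons are transferred per O₂ molecule, so n(O₂) = 0.001803 / 4 = 0.0004508 mol.
V = nRT/P = (0.0004508 × 8.314 × 293) / (123 × 10³ Pa) = 8.93 × 10⁻⁶ m³ = 0.00893 L.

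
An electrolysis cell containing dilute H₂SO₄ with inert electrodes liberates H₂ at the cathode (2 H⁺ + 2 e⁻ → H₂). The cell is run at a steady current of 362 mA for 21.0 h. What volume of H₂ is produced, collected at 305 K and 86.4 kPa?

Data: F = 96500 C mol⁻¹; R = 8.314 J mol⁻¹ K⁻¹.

4.16 L

Q = I·t = 0.3620 A × 75600 s = 27370 C.
n(e⁻) = Q/F = 27370 / 96500 = 0.2836 mol.
2 electrons are transferred per H₂ molecule, so n(H₂) = 0.2836 / 2 = 0.1418 mol.
V = nRT/P = (0.1418 × 8.314 × 305) / (86.4 × 10³ Pa) = 0.00416 m³ = 4.16 L.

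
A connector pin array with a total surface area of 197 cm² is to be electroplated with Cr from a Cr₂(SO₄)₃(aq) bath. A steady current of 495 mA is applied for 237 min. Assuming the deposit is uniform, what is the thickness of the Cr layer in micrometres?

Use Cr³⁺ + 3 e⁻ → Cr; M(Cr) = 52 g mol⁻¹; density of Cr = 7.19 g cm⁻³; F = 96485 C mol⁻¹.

Q = I·t = 0.4950 × 14220 = 7039 C; n(e⁻) = 0.07295 mol.
n(Cr) = n(e⁻)/3 = 0.02432 mol, so m = 0.02432 × 52 = 1.265 g.
Volume = m/ρ = 1.265 / 7.19 = 0.1759 cm³.
Thickness = V/A = 0.1759 / 197 = 8.93 × 10⁻⁴ cm = 8.93 μm.

8.93 μm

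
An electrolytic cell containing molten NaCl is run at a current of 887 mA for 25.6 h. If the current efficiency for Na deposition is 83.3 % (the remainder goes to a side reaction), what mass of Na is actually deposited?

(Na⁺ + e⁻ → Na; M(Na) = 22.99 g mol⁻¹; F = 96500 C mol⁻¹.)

16.2 g

Q = I·t = 0.8870 × 92160 = 81750 C.
n(e⁻) = 81750/96500 = 0.8471 mol; theoretically n(Na) = 0.8471/1 = 0.8471 mol, m_theo = 19.48 g.
At 83.3 % efficiency, m_actual = 0.833 × 19.48 = 16.2 g.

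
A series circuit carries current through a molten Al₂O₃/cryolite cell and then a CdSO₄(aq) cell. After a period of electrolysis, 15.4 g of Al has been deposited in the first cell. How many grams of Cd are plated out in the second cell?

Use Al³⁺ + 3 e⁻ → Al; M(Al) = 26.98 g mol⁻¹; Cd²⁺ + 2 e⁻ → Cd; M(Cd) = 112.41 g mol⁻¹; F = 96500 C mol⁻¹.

n(Al) = 15.4 / 26.98 = 0.5708 mol.
Since Al³⁺ + 3 e⁻ → Al, n(e⁻) passed = 3 × 0.5708 = 1.712 mol.
Cells in series carry the same charge, so the same 1.712 mol of electrons passes through cell 2.
Cd²⁺ + 2 e⁻ → Cd, so n(Cd) = 1.712 / 2 = 0.8562 mol.
m(Cd) = 0.8562 × 112.41 = 96.2 g.

96.2 g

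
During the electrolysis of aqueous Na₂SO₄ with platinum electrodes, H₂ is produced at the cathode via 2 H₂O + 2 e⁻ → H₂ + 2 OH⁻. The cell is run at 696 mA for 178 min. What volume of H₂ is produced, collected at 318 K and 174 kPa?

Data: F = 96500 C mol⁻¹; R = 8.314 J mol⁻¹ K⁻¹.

0.585 L

Q = I·t = 0.6960 A × 10680 s = 7433 C.
n(e⁻) = Q/F = 7433 / 96500 = 0.07703 mol.
2 electrons are transferred per H₂ molecule, so n(H₂) = 0.07703 / 2 = 0.03851 mol.
V = nRT/P = (0.03851 × 8.314 × 318) / (174 × 10³ Pa) = 5.85 × 10⁻⁴ m³ = 0.585 L.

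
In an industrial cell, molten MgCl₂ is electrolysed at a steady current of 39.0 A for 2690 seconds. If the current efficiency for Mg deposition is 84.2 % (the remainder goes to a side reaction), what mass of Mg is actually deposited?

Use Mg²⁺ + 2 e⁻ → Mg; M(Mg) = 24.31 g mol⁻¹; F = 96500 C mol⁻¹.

Q = I·t = 39.00 × 2690.0 = 104900 C.
n(e⁻) = 104900/96500 = 1.087 mol; theoretically n(Mg) = 1.087/2 = 0.5436 mol, m_theo = 13.21 g.
At 84.2 % efficiency, m_actual = 0.842 × 13.21 = 11.1 g.

11.1 g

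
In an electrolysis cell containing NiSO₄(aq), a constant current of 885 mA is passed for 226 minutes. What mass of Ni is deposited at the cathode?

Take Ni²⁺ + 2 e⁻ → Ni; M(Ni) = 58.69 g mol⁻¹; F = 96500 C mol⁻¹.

3.65 g

Q = I·t = 0.8850 A × 13560 s = 12000 C.
n(e⁻) = Q/F = 12000 / 96500 = 0.1244 mol.
Ni²⁺ + 2 e⁻ → Ni, so n(Ni) = n(e⁻)/2 = 0.06218 mol.
m = n·M = 0.06218 × 58.69 = 3.65 g.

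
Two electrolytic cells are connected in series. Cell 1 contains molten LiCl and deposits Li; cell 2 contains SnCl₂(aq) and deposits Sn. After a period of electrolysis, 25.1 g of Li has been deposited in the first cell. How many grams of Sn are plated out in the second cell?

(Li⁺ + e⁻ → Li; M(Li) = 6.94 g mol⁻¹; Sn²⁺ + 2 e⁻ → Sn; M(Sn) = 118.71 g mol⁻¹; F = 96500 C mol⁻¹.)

215 g

n(Li) = 25.1 / 6.94 = 3.617 mol.
Since Li⁺ + e⁻ → Li, n(e⁻) passed = 1 × 3.617 = 3.617 mol.
Cells in series carry the same charge, so the same 3.617 mol of electrons passes through cell 2.
Sn²⁺ + 2 e⁻ → Sn, so n(Sn) = 3.617 / 2 = 1.808 mol.
m(Sn) = 1.808 × 118.71 = 215 g.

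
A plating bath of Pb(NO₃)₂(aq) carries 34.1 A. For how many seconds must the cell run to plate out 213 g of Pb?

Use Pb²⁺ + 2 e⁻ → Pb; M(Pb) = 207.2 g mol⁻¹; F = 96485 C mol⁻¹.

n(Pb) = m/M = 213 / 207.2 = 1.028 mol.
Each Pb atom requires 2 electrons, so n(e⁻) = 2 × 1.028 = 2.056 mol.
Q = n(e⁻)·F = 2.056 × 96485 = 198400 C.
t = Q/I = 198400 / 34.10 A = 5817 s.

5820 s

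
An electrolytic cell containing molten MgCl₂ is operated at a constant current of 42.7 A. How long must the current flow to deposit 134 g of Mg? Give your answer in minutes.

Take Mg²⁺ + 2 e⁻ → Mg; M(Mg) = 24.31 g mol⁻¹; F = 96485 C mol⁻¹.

415 min

n(Mg) = m/M = 134 / 24.31 = 5.512 mol.
Each Mg atom requires 2 electrons, so n(e⁻) = 2 × 5.512 = 11.02 mol.
Q = n(e⁻)·F = 11.02 × 96485 = 1064000 C.
t = Q/I = 1064000 / 42.70 A = 24910 s = 415 min.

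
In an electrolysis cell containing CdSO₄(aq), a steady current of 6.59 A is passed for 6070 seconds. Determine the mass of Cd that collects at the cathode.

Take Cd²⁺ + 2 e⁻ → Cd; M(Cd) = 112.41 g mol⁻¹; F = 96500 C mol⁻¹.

23.3 g

Q = I·t = 6.590 A × 6070.0 s = 40000 C.
n(e⁻) = Q/F = 40000 / 96500 = 0.4145 mol.
Cd²⁺ + 2 e⁻ → Cd, so n(Cd) = n(e⁻)/2 = 0.2073 mol.
m = n·M = 0.2073 × 112.41 = 23.3 g.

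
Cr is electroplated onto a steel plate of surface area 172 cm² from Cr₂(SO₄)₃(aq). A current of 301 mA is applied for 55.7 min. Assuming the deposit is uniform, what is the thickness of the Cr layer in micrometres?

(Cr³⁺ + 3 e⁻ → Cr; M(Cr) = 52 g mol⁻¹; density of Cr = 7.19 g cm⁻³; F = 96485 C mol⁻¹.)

Q = I·t = 0.3010 × 3342.0 = 1006 C; n(e⁻) = 0.01043 mol.
n(Cr) = n(e⁻)/3 = 0.003475 mol, so m = 0.003475 × 52 = 0.1807 g.
Volume = m/ρ = 0.1807 / 7.19 = 0.02513 cm³.
Thickness = V/A = 0.02513 / 172 = 1.46 × 10⁻⁴ cm = 1.46 μm.

1.46 μm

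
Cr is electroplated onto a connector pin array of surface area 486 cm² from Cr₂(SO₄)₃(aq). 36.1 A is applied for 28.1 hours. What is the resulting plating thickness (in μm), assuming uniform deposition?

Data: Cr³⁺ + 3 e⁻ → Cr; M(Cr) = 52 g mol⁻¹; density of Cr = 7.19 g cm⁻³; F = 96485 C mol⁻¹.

Q = I·t = 36.10 × 101160 = 3652000 C; n(e⁻) = 37.85 mol.
n(Cr) = n(e⁻)/3 = 12.62 mol, so m = 12.62 × 52 = 656.1 g.
Volume = m/ρ = 656.1 / 7.19 = 91.25 cm³.
Thickness = V/A = 91.25 / 486 = 0.188 cm = 1880 μm.

1880 μm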